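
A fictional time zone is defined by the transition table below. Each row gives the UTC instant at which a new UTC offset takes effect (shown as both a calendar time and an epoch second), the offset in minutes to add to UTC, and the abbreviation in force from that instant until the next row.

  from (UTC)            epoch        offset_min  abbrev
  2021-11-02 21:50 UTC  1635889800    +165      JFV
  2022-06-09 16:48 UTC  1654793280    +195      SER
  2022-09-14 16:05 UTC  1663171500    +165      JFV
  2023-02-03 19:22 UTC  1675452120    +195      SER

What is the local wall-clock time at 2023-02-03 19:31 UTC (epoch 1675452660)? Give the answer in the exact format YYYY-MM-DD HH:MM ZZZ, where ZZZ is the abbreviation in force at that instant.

Query: 2023-02-03 19:31 UTC
Rule 4/4 (SER, +03:15): 2023-02-03 19:22 UTC ≤ query < +∞
19·60 + 31 + 195 = 1366 min
1366 = 0·1440 + 1366; 1366 = 22·60 + 46 → 22:46, same day
→ 2023-02-03 22:46 SER

2023-02-03 22:46 SER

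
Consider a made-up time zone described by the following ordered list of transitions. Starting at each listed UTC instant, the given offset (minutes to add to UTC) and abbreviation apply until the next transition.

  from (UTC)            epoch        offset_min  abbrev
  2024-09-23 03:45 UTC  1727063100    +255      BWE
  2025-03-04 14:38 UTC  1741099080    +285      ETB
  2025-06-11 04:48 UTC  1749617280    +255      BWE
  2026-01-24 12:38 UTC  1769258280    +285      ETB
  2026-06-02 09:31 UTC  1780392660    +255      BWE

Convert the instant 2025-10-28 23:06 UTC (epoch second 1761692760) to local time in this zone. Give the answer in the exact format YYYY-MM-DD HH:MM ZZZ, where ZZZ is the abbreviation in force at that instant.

2025-10-29 03:21 BWE

Query: 2025-10-28 23:06 UTC
Rule 3/5 (BWE, +04:15): 2025-06-11 04:48 UTC ≤ query < 2026-01-24 12:38 UTC
23·60 + 6 + 255 = 1641 min
1641 = 1·1440 + 201; 201 = 3·60 + 21 → 03:21, 2025-10-28 + 1 day = 2025-10-29
→ 2025-10-29 03:21 BWE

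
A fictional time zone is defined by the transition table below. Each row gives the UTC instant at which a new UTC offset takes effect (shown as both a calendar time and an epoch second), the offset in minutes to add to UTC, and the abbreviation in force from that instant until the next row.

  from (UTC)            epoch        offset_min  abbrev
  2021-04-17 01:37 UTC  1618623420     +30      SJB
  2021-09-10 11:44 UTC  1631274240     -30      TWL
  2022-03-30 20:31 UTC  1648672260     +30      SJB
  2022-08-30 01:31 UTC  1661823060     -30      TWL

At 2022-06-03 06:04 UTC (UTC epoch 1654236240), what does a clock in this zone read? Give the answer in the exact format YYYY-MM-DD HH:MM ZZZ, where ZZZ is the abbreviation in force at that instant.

Query: 2022-06-03 06:04 UTC
Rule 3/4 (SJB, +00:30): 2022-03-30 20:31 UTC ≤ query < 2022-08-30 01:31 UTC
6·60 + 4 + 30 = 394 min
394 = 0·1440 + 394; 394 = 6·60 + 34 → 06:34, same day
→ 2022-06-03 06:34 SJB

2022-06-03 06:34 SJB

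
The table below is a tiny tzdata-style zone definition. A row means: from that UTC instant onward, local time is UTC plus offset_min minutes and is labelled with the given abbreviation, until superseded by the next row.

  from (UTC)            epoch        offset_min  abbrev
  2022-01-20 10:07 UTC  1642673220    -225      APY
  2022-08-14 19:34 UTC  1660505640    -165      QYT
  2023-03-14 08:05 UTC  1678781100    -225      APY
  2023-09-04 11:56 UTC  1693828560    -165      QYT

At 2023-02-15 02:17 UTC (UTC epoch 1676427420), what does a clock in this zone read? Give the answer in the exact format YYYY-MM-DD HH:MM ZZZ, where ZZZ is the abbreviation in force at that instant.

2023-02-14 23:32 QYT

Query: 2023-02-15 02:17 UTC
Rule 2/4 (QYT, -02:45): 2022-08-14 19:34 UTC ≤ query < 2023-03-14 08:05 UTC
2·60 + 17 - 165 = -28 min
-28 = -1·1440 + 1412; 1412 = 23·60 + 32 → 23:32, 2023-02-15 - 1 day = 2023-02-14
→ 2023-02-14 23:32 QYT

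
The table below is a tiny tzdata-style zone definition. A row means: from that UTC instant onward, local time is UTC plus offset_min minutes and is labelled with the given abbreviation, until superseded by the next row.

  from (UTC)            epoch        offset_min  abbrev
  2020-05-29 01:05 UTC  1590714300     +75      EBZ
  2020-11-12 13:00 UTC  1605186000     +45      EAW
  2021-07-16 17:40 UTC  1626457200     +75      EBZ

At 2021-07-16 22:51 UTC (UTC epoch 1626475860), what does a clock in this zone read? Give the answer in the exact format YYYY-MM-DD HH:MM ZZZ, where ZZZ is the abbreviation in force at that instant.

Query: 2021-07-16 22:51 UTC
Rule 3/3 (EBZ, +01:15): 2021-07-16 17:40 UTC ≤ query < +∞
22·60 + 51 + 75 = 1446 min
1446 = 1·1440 + 6; 6 = 0·60 + 6 → 00:06, 2021-07-16 + 1 day = 2021-07-17
→ 2021-07-17 00:06 EBZ

2021-07-17 00:06 EBZ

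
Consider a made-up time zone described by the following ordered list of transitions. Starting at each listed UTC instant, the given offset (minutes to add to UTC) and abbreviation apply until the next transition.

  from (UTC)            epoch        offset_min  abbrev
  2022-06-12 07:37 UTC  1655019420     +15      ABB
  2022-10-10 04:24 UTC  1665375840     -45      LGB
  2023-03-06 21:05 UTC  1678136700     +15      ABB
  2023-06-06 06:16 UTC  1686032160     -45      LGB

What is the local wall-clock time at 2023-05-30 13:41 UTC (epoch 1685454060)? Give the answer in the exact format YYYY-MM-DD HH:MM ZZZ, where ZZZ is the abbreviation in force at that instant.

Query: 2023-05-30 13:41 UTC
Rule 3/4 (ABB, +00:15): 2023-03-06 21:05 UTC ≤ query < 2023-06-06 06:16 UTC
13·60 + 41 + 15 = 836 min
836 = 0·1440 + 836; 836 = 13·60 + 56 → 13:56, same day
→ 2023-05-30 13:56 ABB

2023-05-30 13:56 ABB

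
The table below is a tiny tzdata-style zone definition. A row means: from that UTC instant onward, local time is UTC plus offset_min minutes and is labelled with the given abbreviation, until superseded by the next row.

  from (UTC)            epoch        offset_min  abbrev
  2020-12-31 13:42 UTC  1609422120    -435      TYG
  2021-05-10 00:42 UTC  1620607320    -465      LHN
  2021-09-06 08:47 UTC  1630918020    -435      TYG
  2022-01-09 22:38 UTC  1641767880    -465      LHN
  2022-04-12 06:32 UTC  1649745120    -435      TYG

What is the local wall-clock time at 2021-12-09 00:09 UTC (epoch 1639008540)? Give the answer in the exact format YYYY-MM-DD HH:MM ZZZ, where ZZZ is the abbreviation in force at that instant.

2021-12-08 16:54 TYG

Query: 2021-12-09 00:09 UTC
Rule 3/5 (TYG, -07:15): 2021-09-06 08:47 UTC ≤ query < 2022-01-09 22:38 UTC
0·60 + 9 - 435 = -426 min
-426 = -1·1440 + 1014; 1014 = 16·60 + 54 → 16:54, 2021-12-09 - 1 day = 2021-12-08
→ 2021-12-08 16:54 TYG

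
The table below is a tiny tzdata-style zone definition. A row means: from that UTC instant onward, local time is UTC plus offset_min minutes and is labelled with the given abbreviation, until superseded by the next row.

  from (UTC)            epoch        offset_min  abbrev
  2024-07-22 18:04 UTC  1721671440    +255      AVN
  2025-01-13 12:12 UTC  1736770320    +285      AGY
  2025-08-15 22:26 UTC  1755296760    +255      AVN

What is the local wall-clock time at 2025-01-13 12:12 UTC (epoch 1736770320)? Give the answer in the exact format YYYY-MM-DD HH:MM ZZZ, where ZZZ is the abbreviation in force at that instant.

2025-01-13 16:57 AGY

Query: 2025-01-13 12:12 UTC
Rule 2/3 (AGY, +04:45): 2025-01-13 12:12 UTC ≤ query < 2025-08-15 22:26 UTC
12·60 + 12 + 285 = 1017 min
1017 = 0·1440 + 1017; 1017 = 16·60 + 57 → 16:57, same day
→ 2025-01-13 16:57 AGY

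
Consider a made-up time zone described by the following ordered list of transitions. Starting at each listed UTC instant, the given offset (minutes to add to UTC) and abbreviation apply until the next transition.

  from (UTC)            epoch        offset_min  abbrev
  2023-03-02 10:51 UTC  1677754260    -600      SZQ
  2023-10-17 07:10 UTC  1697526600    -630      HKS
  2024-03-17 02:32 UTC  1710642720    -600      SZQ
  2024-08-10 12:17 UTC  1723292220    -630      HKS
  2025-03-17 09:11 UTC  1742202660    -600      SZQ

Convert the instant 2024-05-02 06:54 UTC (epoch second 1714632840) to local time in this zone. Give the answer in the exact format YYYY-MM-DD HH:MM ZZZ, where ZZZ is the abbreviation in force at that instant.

2024-05-01 20:54 SZQ

Query: 2024-05-02 06:54 UTC
Rule 3/5 (SZQ, -10:00): 2024-03-17 02:32 UTC ≤ query < 2024-08-10 12:17 UTC
6·60 + 54 - 600 = -186 min
-186 = -1·1440 + 1254; 1254 = 20·60 + 54 → 20:54, 2024-05-02 - 1 day = 2024-05-01
→ 2024-05-01 20:54 SZQ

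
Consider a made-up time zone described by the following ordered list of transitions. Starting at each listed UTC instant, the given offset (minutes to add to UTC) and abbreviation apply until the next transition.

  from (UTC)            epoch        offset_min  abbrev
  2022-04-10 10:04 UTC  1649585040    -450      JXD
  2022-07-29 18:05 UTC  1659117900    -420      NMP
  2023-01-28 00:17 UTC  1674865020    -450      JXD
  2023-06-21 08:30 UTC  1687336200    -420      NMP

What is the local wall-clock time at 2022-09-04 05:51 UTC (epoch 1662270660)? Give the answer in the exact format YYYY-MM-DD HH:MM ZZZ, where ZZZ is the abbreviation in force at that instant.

Query: 2022-09-04 05:51 UTC
Rule 2/4 (NMP, -07:00): 2022-07-29 18:05 UTC ≤ query < 2023-01-28 00:17 UTC
5·60 + 51 - 420 = -69 min
-69 = -1·1440 + 1371; 1371 = 22·60 + 51 → 22:51, 2022-09-04 - 1 day = 2022-09-03
→ 2022-09-03 22:51 NMP

2022-09-03 22:51 NMP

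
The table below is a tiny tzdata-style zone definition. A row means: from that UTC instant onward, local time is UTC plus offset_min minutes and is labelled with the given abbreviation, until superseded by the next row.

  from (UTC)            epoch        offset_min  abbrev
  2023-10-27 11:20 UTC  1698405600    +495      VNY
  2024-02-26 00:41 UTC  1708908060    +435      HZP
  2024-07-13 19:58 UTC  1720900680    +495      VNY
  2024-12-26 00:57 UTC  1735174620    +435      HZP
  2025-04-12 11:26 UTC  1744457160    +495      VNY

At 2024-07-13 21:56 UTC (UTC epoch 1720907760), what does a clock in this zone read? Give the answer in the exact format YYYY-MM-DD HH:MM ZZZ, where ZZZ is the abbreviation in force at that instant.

Query: 2024-07-13 21:56 UTC
Rule 3/5 (VNY, +08:15): 2024-07-13 19:58 UTC ≤ query < 2024-12-26 00:57 UTC
21·60 + 56 + 495 = 1811 min
1811 = 1·1440 + 371; 371 = 6·60 + 11 → 06:11, 2024-07-13 + 1 day = 2024-07-14
→ 2024-07-14 06:11 VNY

2024-07-14 06:11 VNY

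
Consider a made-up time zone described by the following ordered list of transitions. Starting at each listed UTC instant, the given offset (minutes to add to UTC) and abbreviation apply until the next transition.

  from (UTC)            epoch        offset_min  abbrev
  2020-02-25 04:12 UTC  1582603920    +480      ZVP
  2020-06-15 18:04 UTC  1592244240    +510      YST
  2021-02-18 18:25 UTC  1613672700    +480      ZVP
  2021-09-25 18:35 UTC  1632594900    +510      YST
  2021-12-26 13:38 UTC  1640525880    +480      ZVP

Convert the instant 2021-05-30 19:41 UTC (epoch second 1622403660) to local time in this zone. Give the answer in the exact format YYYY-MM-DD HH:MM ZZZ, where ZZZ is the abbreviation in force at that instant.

2021-05-31 03:41 ZVP

Query: 2021-05-30 19:41 UTC
Rule 3/5 (ZVP, +08:00): 2021-02-18 18:25 UTC ≤ query < 2021-09-25 18:35 UTC
19·60 + 41 + 480 = 1661 min
1661 = 1·1440 + 221; 221 = 3·60 + 41 → 03:41, 2021-05-30 + 1 day = 2021-05-31
→ 2021-05-31 03:41 ZVP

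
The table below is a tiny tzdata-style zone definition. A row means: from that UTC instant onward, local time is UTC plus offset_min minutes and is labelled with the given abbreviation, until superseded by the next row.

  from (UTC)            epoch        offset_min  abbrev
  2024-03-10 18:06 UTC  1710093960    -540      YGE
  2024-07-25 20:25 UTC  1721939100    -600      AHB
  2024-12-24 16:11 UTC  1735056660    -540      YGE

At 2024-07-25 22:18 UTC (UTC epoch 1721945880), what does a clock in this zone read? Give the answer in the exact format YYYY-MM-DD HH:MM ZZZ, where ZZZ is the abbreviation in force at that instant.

Query: 2024-07-25 22:18 UTC
Rule 2/3 (AHB, -10:00): 2024-07-25 20:25 UTC ≤ query < 2024-12-24 16:11 UTC
22·60 + 18 - 600 = 738 min
738 = 0·1440 + 738; 738 = 12·60 + 18 → 12:18, same day
→ 2024-07-25 12:18 AHB

2024-07-25 12:18 AHB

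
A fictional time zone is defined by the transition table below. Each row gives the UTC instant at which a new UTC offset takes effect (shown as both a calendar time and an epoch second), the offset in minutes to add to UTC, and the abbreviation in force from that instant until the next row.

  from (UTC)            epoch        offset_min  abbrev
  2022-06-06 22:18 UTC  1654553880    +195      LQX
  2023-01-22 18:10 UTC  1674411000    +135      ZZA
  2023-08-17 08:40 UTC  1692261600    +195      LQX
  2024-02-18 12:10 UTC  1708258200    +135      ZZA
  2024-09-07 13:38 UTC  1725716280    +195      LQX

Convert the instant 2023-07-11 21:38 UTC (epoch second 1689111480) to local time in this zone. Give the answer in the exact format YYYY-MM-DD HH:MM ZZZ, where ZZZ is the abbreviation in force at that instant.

Query: 2023-07-11 21:38 UTC
Rule 2/5 (ZZA, +02:15): 2023-01-22 18:10 UTC ≤ query < 2023-08-17 08:40 UTC
21·60 + 38 + 135 = 1433 min
1433 = 0·1440 + 1433; 1433 = 23·60 + 53 → 23:53, same day
→ 2023-07-11 23:53 ZZA

2023-07-11 23:53 ZZA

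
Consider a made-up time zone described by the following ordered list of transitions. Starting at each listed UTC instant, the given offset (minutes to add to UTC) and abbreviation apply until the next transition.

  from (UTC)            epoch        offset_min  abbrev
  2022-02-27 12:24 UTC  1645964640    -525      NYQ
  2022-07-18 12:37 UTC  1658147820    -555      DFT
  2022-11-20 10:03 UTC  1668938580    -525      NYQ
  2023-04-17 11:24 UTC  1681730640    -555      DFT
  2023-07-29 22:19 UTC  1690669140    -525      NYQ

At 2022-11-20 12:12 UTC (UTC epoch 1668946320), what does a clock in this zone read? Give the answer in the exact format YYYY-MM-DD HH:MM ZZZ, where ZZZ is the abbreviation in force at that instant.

2022-11-20 03:27 NYQ

Query: 2022-11-20 12:12 UTC
Rule 3/5 (NYQ, -08:45): 2022-11-20 10:03 UTC ≤ query < 2023-04-17 11:24 UTC
12·60 + 12 - 525 = 207 min
207 = 0·1440 + 207; 207 = 3·60 + 27 → 03:27, same day
→ 2022-11-20 03:27 NYQ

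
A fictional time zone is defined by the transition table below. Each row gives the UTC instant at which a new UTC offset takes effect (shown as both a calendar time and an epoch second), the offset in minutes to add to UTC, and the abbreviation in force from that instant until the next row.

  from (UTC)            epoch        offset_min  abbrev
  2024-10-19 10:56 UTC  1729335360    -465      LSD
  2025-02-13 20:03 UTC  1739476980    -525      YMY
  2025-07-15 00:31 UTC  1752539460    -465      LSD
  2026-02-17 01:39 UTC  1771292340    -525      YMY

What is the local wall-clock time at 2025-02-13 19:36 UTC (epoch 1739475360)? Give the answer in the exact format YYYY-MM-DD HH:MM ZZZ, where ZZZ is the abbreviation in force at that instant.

Query: 2025-02-13 19:36 UTC
Rule 1/4 (LSD, -07:45): 2024-10-19 10:56 UTC ≤ query < 2025-02-13 20:03 UTC
19·60 + 36 - 465 = 711 min
711 = 0·1440 + 711; 711 = 11·60 + 51 → 11:51, same day
→ 2025-02-13 11:51 LSD

2025-02-13 11:51 LSD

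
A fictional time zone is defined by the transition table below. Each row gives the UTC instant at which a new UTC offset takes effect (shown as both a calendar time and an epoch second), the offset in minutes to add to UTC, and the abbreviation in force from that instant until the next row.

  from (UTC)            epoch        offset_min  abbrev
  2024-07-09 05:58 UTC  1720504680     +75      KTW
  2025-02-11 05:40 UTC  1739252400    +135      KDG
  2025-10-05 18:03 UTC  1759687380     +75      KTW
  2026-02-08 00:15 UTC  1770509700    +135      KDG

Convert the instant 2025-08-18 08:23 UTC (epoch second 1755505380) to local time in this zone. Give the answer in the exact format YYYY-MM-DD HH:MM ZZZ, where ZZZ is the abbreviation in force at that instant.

Query: 2025-08-18 08:23 UTC
Rule 2/4 (KDG, +02:15): 2025-02-11 05:40 UTC ≤ query < 2025-10-05 18:03 UTC
8·60 + 23 + 135 = 638 min
638 = 0·1440 + 638; 638 = 10·60 + 38 → 10:38, same day
→ 2025-08-18 10:38 KDG

2025-08-18 10:38 KDG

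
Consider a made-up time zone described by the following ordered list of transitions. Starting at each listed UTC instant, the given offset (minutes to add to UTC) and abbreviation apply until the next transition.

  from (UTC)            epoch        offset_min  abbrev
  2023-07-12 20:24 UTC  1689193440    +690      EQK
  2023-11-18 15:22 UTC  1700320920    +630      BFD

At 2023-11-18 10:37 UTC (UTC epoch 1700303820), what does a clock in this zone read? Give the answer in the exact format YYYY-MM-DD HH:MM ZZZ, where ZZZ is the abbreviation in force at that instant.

2023-11-18 22:07 EQK

Query: 2023-11-18 10:37 UTC
Rule 1/2 (EQK, +11:30): 2023-07-12 20:24 UTC ≤ query < 2023-11-18 15:22 UTC
10·60 + 37 + 690 = 1327 min
1327 = 0·1440 + 1327; 1327 = 22·60 + 7 → 22:07, same day
→ 2023-11-18 22:07 EQK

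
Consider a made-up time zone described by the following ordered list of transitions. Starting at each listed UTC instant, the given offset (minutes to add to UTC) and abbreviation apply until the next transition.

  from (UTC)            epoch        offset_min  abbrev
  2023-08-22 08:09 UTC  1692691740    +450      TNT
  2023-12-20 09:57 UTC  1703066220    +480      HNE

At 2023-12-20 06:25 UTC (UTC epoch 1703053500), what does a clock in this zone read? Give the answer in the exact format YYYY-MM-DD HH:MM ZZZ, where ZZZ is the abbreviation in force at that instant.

2023-12-20 13:55 TNT

Query: 2023-12-20 06:25 UTC
Rule 1/2 (TNT, +07:30): 2023-08-22 08:09 UTC ≤ query < 2023-12-20 09:57 UTC
6·60 + 25 + 450 = 835 min
835 = 0·1440 + 835; 835 = 13·60 + 55 → 13:55, same day
→ 2023-12-20 13:55 TNT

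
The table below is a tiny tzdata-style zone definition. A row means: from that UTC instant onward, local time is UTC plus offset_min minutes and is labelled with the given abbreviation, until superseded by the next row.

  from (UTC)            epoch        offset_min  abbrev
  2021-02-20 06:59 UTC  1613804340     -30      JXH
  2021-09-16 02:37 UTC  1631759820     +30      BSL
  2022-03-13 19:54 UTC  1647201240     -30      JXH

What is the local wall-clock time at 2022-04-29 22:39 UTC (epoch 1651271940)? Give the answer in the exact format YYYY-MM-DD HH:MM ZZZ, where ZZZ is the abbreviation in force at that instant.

Query: 2022-04-29 22:39 UTC
Rule 3/3 (JXH, -00:30): 2022-03-13 19:54 UTC ≤ query < +∞
22·60 + 39 - 30 = 1329 min
1329 = 0·1440 + 1329; 1329 = 22·60 + 9 → 22:09, same day
→ 2022-04-29 22:09 JXH

2022-04-29 22:09 JXH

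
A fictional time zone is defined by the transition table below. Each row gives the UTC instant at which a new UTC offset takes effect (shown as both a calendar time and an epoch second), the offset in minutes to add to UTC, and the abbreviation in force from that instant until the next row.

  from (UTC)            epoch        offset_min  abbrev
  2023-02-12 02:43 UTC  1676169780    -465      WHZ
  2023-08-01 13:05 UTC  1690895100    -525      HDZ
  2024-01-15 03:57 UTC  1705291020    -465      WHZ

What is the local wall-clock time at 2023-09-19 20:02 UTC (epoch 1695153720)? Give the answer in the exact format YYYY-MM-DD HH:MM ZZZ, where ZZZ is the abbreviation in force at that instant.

2023-09-19 11:17 HDZ

Query: 2023-09-19 20:02 UTC
Rule 2/3 (HDZ, -08:45): 2023-08-01 13:05 UTC ≤ query < 2024-01-15 03:57 UTC
20·60 + 2 - 525 = 677 min
677 = 0·1440 + 677; 677 = 11·60 + 17 → 11:17, same day
→ 2023-09-19 11:17 HDZ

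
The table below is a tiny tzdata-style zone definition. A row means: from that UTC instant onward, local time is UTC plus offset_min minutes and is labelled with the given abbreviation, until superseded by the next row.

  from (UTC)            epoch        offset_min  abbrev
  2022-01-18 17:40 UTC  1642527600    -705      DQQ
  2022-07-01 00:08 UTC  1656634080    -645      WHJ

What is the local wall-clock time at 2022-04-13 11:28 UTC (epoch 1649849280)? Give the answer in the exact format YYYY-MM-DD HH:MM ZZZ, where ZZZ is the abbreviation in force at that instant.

Query: 2022-04-13 11:28 UTC
Rule 1/2 (DQQ, -11:45): 2022-01-18 17:40 UTC ≤ query < 2022-07-01 00:08 UTC
11·60 + 28 - 705 = -17 min
-17 = -1·1440 + 1423; 1423 = 23·60 + 43 → 23:43, 2022-04-13 - 1 day = 2022-04-12
→ 2022-04-12 23:43 DQQ

2022-04-12 23:43 DQQ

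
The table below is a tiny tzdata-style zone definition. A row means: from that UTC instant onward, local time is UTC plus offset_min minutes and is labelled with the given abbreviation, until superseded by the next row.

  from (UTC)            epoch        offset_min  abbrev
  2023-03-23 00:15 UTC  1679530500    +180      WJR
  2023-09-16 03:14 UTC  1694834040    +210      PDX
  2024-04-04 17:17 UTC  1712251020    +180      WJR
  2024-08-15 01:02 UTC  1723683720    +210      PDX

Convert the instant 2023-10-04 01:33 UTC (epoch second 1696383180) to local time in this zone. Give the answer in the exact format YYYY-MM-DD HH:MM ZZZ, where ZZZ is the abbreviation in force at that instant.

2023-10-04 05:03 PDX

Query: 2023-10-04 01:33 UTC
Rule 2/4 (PDX, +03:30): 2023-09-16 03:14 UTC ≤ query < 2024-04-04 17:17 UTC
1·60 + 33 + 210 = 303 min
303 = 0·1440 + 303; 303 = 5·60 + 3 → 05:03, same day
→ 2023-10-04 05:03 PDX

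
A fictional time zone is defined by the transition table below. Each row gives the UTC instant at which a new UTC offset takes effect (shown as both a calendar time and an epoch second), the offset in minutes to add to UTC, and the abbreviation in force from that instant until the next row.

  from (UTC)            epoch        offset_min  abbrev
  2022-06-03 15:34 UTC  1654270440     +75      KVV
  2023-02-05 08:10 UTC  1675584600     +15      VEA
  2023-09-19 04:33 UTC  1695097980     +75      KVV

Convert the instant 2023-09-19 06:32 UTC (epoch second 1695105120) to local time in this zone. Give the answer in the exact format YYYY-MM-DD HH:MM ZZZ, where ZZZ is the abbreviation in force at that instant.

Query: 2023-09-19 06:32 UTC
Rule 3/3 (KVV, +01:15): 2023-09-19 04:33 UTC ≤ query < +∞
6·60 + 32 + 75 = 467 min
467 = 0·1440 + 467; 467 = 7·60 + 47 → 07:47, same day
→ 2023-09-19 07:47 KVV

2023-09-19 07:47 KVV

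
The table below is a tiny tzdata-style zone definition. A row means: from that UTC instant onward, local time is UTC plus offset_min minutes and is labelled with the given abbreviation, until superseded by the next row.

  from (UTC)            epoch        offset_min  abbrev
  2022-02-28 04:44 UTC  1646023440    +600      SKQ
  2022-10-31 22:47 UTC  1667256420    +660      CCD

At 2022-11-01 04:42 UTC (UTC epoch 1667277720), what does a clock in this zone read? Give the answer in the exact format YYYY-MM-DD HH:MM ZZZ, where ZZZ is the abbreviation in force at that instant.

2022-11-01 15:42 CCD

Query: 2022-11-01 04:42 UTC
Rule 2/2 (CCD, +11:00): 2022-10-31 22:47 UTC ≤ query < +∞
4·60 + 42 + 660 = 942 min
942 = 0·1440 + 942; 942 = 15·60 + 42 → 15:42, same day
→ 2022-11-01 15:42 CCD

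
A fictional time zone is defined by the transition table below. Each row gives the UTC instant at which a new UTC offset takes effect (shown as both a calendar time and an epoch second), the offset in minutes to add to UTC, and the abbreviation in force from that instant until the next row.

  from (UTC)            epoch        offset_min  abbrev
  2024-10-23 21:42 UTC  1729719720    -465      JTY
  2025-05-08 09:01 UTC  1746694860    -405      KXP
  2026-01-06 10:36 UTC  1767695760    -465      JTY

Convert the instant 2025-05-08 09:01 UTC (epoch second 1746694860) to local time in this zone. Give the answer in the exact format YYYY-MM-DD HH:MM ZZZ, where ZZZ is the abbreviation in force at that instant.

2025-05-08 02:16 KXP

Query: 2025-05-08 09:01 UTC
Rule 2/3 (KXP, -06:45): 2025-05-08 09:01 UTC ≤ query < 2026-01-06 10:36 UTC
9·60 + 1 - 405 = 136 min
136 = 0·1440 + 136; 136 = 2·60 + 16 → 02:16, same day
→ 2025-05-08 02:16 KXP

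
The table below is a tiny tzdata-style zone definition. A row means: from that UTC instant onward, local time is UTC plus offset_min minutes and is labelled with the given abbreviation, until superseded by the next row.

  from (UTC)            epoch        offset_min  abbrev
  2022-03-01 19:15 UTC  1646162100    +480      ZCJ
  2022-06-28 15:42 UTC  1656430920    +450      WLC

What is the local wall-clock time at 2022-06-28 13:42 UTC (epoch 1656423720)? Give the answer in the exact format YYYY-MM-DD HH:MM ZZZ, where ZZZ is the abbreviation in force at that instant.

Query: 2022-06-28 13:42 UTC
Rule 1/2 (ZCJ, +08:00): 2022-03-01 19:15 UTC ≤ query < 2022-06-28 15:42 UTC
13·60 + 42 + 480 = 1302 min
1302 = 0·1440 + 1302; 1302 = 21·60 + 42 → 21:42, same day
→ 2022-06-28 21:42 ZCJ

2022-06-28 21:42 ZCJ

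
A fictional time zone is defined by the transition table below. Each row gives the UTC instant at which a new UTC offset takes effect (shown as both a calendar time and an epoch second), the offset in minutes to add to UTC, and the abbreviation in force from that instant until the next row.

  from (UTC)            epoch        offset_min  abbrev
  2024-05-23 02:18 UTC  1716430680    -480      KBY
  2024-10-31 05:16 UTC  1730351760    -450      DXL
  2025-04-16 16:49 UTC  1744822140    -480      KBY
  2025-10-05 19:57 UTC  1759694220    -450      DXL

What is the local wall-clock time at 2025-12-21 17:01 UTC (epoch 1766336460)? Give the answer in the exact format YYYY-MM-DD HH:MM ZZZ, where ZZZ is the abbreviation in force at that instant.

Query: 2025-12-21 17:01 UTC
Rule 4/4 (DXL, -07:30): 2025-10-05 19:57 UTC ≤ query < +∞
17·60 + 1 - 450 = 571 min
571 = 0·1440 + 571; 571 = 9·60 + 31 → 09:31, same day
→ 2025-12-21 09:31 DXL

2025-12-21 09:31 DXL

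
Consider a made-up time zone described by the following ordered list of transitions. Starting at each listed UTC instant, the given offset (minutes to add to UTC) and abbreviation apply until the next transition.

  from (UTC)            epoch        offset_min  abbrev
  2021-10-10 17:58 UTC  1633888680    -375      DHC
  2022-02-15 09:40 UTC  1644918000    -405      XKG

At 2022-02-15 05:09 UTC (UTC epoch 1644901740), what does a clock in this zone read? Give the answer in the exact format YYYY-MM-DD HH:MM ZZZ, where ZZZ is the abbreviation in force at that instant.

Query: 2022-02-15 05:09 UTC
Rule 1/2 (DHC, -06:15): 2021-10-10 17:58 UTC ≤ query < 2022-02-15 09:40 UTC
5·60 + 9 - 375 = -66 min
-66 = -1·1440 + 1374; 1374 = 22·60 + 54 → 22:54, 2022-02-15 - 1 day = 2022-02-14
→ 2022-02-14 22:54 DHC

2022-02-14 22:54 DHC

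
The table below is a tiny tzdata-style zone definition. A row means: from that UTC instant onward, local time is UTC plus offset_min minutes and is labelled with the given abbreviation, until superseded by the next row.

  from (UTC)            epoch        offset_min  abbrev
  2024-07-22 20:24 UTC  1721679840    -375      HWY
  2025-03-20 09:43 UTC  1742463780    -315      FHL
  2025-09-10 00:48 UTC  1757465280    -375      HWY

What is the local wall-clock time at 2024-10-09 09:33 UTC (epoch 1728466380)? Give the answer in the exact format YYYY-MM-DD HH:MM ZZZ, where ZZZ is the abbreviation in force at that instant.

Query: 2024-10-09 09:33 UTC
Rule 1/3 (HWY, -06:15): 2024-07-22 20:24 UTC ≤ query < 2025-03-20 09:43 UTC
9·60 + 33 - 375 = 198 min
198 = 0·1440 + 198; 198 = 3·60 + 18 → 03:18, same day
→ 2024-10-09 03:18 HWY

2024-10-09 03:18 HWY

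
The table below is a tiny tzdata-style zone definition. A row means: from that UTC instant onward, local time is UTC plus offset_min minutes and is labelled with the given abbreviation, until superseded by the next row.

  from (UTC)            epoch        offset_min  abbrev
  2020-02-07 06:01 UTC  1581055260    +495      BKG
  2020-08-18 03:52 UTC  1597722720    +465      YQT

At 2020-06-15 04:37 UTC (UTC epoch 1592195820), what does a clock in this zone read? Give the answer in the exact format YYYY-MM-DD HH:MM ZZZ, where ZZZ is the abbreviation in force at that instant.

2020-06-15 12:52 BKG

Query: 2020-06-15 04:37 UTC
Rule 1/2 (BKG, +08:15): 2020-02-07 06:01 UTC ≤ query < 2020-08-18 03:52 UTC
4·60 + 37 + 495 = 772 min
772 = 0·1440 + 772; 772 = 12·60 + 52 → 12:52, same day
→ 2020-06-15 12:52 BKG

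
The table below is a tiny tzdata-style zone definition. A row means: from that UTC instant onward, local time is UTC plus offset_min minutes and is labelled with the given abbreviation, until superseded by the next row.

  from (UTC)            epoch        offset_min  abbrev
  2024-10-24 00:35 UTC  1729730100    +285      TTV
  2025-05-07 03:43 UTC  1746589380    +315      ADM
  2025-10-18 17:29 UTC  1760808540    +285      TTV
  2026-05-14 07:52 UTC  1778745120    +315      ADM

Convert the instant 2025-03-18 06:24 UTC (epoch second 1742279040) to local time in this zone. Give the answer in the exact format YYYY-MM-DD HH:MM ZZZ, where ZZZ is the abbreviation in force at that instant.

Query: 2025-03-18 06:24 UTC
Rule 1/4 (TTV, +04:45): 2024-10-24 00:35 UTC ≤ query < 2025-05-07 03:43 UTC
6·60 + 24 + 285 = 669 min
669 = 0·1440 + 669; 669 = 11·60 + 9 → 11:09, same day
→ 2025-03-18 11:09 TTV

2025-03-18 11:09 TTV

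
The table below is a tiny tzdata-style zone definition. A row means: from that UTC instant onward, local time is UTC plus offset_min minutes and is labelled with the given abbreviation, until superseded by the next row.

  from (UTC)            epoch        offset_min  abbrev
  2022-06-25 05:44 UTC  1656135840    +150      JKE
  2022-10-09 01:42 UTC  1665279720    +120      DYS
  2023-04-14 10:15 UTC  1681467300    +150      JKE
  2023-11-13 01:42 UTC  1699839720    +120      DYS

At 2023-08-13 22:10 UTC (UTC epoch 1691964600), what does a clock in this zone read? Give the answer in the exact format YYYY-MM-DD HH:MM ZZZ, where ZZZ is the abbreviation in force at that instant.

Query: 2023-08-13 22:10 UTC
Rule 3/4 (JKE, +02:30): 2023-04-14 10:15 UTC ≤ query < 2023-11-13 01:42 UTC
22·60 + 10 + 150 = 1480 min
1480 = 1·1440 + 40; 40 = 0·60 + 40 → 00:40, 2023-08-13 + 1 day = 2023-08-14
→ 2023-08-14 00:40 JKE

2023-08-14 00:40 JKE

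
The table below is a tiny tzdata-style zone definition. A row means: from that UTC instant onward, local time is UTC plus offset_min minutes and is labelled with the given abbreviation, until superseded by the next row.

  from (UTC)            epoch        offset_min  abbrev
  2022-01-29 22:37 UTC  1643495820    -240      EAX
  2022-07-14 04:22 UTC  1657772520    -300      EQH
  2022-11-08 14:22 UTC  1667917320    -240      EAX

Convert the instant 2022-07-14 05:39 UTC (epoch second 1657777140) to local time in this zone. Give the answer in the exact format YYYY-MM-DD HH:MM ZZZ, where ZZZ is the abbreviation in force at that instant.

2022-07-14 00:39 EQH

Query: 2022-07-14 05:39 UTC
Rule 2/3 (EQH, -05:00): 2022-07-14 04:22 UTC ≤ query < 2022-11-08 14:22 UTC
5·60 + 39 - 300 = 39 min
39 = 0·1440 + 39; 39 = 0·60 + 39 → 00:39, same day
→ 2022-07-14 00:39 EQH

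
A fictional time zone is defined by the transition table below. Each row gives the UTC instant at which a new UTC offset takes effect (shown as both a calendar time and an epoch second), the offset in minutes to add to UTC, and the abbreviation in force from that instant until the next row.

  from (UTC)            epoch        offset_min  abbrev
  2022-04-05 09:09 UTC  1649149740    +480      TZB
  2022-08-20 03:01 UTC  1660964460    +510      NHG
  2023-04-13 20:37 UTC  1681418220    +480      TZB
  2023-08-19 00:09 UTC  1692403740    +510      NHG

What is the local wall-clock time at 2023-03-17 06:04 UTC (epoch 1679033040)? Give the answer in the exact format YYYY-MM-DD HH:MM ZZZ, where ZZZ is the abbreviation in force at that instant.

Query: 2023-03-17 06:04 UTC
Rule 2/4 (NHG, +08:30): 2022-08-20 03:01 UTC ≤ query < 2023-04-13 20:37 UTC
6·60 + 4 + 510 = 874 min
874 = 0·1440 + 874; 874 = 14·60 + 34 → 14:34, same day
→ 2023-03-17 14:34 NHG

2023-03-17 14:34 NHG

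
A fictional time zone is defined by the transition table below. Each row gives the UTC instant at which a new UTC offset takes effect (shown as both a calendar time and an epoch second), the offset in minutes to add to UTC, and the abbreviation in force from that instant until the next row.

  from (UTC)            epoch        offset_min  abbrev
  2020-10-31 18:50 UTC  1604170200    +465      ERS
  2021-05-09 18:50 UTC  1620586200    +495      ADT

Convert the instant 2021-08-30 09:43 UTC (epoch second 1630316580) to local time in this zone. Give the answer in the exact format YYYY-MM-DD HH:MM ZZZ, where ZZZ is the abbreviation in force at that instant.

2021-08-30 17:58 ADT

Query: 2021-08-30 09:43 UTC
Rule 2/2 (ADT, +08:15): 2021-05-09 18:50 UTC ≤ query < +∞
9·60 + 43 + 495 = 1078 min
1078 = 0·1440 + 1078; 1078 = 17·60 + 58 → 17:58, same day
→ 2021-08-30 17:58 ADT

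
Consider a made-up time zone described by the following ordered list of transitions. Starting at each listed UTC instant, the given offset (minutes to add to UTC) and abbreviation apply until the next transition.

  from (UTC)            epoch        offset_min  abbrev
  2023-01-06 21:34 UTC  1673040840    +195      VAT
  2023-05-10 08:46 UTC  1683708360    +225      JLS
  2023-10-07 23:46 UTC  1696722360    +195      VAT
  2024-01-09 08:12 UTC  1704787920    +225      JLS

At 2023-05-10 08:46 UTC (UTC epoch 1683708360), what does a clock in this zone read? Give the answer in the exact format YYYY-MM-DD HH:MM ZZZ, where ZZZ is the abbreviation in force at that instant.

Query: 2023-05-10 08:46 UTC
Rule 2/4 (JLS, +03:45): 2023-05-10 08:46 UTC ≤ query < 2023-10-07 23:46 UTC
8·60 + 46 + 225 = 751 min
751 = 0·1440 + 751; 751 = 12·60 + 31 → 12:31, same day
→ 2023-05-10 12:31 JLS

2023-05-10 12:31 JLS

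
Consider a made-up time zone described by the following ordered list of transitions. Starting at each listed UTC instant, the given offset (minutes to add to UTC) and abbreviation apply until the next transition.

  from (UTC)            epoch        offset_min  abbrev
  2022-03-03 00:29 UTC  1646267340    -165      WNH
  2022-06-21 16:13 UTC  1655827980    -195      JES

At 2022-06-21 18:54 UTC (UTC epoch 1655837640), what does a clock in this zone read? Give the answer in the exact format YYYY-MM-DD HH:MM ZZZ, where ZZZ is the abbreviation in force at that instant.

Query: 2022-06-21 18:54 UTC
Rule 2/2 (JES, -03:15): 2022-06-21 16:13 UTC ≤ query < +∞
18·60 + 54 - 195 = 939 min
939 = 0·1440 + 939; 939 = 15·60 + 39 → 15:39, same day
→ 2022-06-21 15:39 JES

2022-06-21 15:39 JES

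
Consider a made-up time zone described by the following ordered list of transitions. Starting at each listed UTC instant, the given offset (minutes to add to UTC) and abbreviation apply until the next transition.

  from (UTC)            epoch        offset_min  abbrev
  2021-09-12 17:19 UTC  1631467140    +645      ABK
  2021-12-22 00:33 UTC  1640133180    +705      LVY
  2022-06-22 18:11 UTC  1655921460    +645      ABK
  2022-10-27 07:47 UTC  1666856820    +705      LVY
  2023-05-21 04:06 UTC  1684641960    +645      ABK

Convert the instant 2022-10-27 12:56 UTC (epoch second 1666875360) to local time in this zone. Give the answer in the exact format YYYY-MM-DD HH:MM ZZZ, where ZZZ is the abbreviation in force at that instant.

2022-10-28 00:41 LVY

Query: 2022-10-27 12:56 UTC
Rule 4/5 (LVY, +11:45): 2022-10-27 07:47 UTC ≤ query < 2023-05-21 04:06 UTC
12·60 + 56 + 705 = 1481 min
1481 = 1·1440 + 41; 41 = 0·60 + 41 → 00:41, 2022-10-27 + 1 day = 2022-10-28
→ 2022-10-28 00:41 LVY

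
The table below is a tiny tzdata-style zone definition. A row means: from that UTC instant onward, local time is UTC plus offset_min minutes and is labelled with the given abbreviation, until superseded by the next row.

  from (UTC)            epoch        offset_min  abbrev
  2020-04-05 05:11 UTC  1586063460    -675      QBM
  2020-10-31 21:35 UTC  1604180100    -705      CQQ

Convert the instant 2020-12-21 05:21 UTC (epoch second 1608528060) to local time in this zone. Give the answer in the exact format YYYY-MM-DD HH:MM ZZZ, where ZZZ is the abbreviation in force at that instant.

2020-12-20 17:36 CQQ

Query: 2020-12-21 05:21 UTC
Rule 2/2 (CQQ, -11:45): 2020-10-31 21:35 UTC ≤ query < +∞
5·60 + 21 - 705 = -384 min
-384 = -1·1440 + 1056; 1056 = 17·60 + 36 → 17:36, 2020-12-21 - 1 day = 2020-12-20
→ 2020-12-20 17:36 CQQ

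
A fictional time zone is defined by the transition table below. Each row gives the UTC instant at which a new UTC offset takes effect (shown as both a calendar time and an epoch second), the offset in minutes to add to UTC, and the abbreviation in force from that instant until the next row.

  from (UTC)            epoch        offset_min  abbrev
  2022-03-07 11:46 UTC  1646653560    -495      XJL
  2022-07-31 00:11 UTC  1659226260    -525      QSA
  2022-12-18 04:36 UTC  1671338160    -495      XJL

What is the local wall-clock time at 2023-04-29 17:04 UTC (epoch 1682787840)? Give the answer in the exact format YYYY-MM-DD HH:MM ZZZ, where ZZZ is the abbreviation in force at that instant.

Query: 2023-04-29 17:04 UTC
Rule 3/3 (XJL, -08:15): 2022-12-18 04:36 UTC ≤ query < +∞
17·60 + 4 - 495 = 529 min
529 = 0·1440 + 529; 529 = 8·60 + 49 → 08:49, same day
→ 2023-04-29 08:49 XJL

2023-04-29 08:49 XJL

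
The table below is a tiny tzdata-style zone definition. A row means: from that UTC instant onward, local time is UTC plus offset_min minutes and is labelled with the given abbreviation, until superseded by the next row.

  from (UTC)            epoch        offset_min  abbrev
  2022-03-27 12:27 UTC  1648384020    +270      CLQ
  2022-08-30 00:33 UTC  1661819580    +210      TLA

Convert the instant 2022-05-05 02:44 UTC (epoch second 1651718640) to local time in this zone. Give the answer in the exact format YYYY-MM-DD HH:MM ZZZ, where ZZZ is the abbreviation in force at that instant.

2022-05-05 07:14 CLQ

Query: 2022-05-05 02:44 UTC
Rule 1/2 (CLQ, +04:30): 2022-03-27 12:27 UTC ≤ query < 2022-08-30 00:33 UTC
2·60 + 44 + 270 = 434 min
434 = 0·1440 + 434; 434 = 7·60 + 14 → 07:14, same day
→ 2022-05-05 07:14 CLQ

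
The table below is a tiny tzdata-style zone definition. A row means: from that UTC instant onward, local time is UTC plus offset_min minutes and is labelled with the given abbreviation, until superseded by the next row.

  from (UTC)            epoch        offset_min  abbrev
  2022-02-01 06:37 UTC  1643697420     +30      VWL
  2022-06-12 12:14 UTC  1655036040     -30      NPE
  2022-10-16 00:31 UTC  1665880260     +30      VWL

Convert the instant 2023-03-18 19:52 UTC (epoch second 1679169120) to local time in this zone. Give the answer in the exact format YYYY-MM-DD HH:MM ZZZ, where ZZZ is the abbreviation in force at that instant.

Query: 2023-03-18 19:52 UTC
Rule 3/3 (VWL, +00:30): 2022-10-16 00:31 UTC ≤ query < +∞
19·60 + 52 + 30 = 1222 min
1222 = 0·1440 + 1222; 1222 = 20·60 + 22 → 20:22, same day
→ 2023-03-18 20:22 VWL

2023-03-18 20:22 VWL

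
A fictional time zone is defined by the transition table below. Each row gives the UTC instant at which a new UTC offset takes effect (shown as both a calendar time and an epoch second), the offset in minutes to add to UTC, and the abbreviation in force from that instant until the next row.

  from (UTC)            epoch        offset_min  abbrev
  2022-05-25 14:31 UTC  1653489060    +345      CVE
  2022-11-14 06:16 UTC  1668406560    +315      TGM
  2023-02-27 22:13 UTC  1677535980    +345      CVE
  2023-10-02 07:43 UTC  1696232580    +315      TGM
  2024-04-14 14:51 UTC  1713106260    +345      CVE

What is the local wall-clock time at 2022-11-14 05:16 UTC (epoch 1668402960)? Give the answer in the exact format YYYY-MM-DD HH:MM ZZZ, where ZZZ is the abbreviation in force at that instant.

Query: 2022-11-14 05:16 UTC
Rule 1/5 (CVE, +05:45): 2022-05-25 14:31 UTC ≤ query < 2022-11-14 06:16 UTC
5·60 + 16 + 345 = 661 min
661 = 0·1440 + 661; 661 = 11·60 + 1 → 11:01, same day
→ 2022-11-14 11:01 CVE

2022-11-14 11:01 CVE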